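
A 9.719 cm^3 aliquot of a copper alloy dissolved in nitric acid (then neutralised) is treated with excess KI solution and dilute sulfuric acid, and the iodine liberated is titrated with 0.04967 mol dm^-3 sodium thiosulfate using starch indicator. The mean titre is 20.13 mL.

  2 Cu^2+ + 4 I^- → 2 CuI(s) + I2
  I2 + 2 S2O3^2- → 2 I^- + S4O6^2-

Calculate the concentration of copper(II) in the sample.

n(S2O3^2-) = 0.02013 × 0.04967 = 9.999 × 10^-4 mol
n(I2) = n(S2O3^2-)/2 = 4.999 × 10^-4 mol
From the 2:1 ratio, n(Cu2+) in the aliquot = 2/1 × 4.999 × 10^-4 = 9.999 × 10^-4 mol
[Cu2+] = 9.999 × 10^-4 / 0.009719 = 0.1029 mol/L

0.1029 mol/L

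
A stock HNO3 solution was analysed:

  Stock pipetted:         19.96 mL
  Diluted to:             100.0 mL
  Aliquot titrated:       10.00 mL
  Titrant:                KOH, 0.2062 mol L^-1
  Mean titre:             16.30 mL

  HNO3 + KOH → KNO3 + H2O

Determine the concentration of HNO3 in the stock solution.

1.684 mol/L

n(KOH) = 0.01630 × 0.2062 = 3.361 × 10^-3 mol
n(HNO3) in the aliquot = 3.361 × 10^-3 mol (1:1 ratio)
[HNO3]_dilute = 3.361 × 10^-3 / 0.01000 = 0.3361 mol/L
Dilution factor = 100.0 / 19.96 = 5.010
[HNO3]_stock = 0.3361 × 5.010 = 1.684 mol/L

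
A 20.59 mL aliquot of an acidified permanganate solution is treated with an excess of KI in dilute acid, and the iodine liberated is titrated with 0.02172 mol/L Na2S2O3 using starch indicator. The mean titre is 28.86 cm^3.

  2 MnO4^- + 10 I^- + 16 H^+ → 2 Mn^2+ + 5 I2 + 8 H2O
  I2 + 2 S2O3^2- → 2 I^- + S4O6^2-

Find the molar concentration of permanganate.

n(S2O3^2-) = 0.02886 × 0.02172 = 6.268 × 10^-4 mol
n(I2) = n(S2O3^2-)/2 = 3.134 × 10^-4 mol
From the 2:5 ratio, n(MnO4^-) in the aliquot = 2/5 × 3.134 × 10^-4 = 1.254 × 10^-4 mol
[MnO4^-] = 1.254 × 10^-4 / 0.02059 = 0.006089 mol/L

0.006089 mol/L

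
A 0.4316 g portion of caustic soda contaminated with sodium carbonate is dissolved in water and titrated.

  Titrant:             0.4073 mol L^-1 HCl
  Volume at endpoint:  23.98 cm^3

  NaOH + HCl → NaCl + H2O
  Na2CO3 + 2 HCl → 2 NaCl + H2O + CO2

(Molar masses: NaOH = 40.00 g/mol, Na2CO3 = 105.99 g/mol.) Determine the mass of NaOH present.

0.2647 g

n(HCl) = 0.02398 × 0.4073 = 9.767 × 10^-3 mol
Let x = n(NaOH), y = n(Na2CO3).
Titrant: 1x + 2y = 9.767 × 10^-3;  mass: 40.00x + 105.99y = 0.4316
Solving, x = 6.618 × 10^-3 mol, y = 1.574 × 10^-3 mol
mass of NaOH = 6.618 × 10^-3 × 40.00 = 0.2647 g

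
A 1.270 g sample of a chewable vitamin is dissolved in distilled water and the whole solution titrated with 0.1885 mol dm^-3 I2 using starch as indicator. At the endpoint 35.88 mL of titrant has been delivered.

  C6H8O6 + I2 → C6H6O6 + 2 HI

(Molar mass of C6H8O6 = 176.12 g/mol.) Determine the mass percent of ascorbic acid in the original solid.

n(I2) = 0.03588 L × 0.1885 mol/L = 6.763 × 10^-3 mol
n(C6H8O6) = 6.763 × 10^-3 mol (1:1 ratio)
mass of C6H8O6 = 6.763 × 10^-3 × 176.12 g/mol = 1.191 g
% C6H8O6 = 1.191 / 1.270 × 100 = 93.79 %

93.79 %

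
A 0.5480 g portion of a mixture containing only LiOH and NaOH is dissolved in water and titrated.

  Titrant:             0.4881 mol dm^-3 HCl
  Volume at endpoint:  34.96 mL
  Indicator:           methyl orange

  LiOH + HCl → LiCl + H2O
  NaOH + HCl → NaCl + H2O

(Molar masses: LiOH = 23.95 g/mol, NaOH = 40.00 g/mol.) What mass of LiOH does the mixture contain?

0.2008 g

n(HCl) = 0.03496 × 0.4881 = 0.01706 mol
Let x = n(LiOH), y = n(NaOH).
Titrant: 1x + 1y = 0.01706;  mass: 23.95x + 40.00y = 0.5480
Solving, x = 8.384 × 10^-3 mol, y = 8.680 × 10^-3 mol
mass of LiOH = 8.384 × 10^-3 × 23.95 = 0.2008 g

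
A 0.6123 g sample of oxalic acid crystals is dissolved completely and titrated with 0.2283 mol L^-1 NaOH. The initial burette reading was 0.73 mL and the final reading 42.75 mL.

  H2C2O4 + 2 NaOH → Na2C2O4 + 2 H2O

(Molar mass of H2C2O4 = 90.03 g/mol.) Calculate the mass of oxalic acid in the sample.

0.4318 g

n(NaOH) = 0.04202 L × 0.2283 mol/L = 9.593 × 10^-3 mol
From the 1:2 ratio, n(H2C2O4) = 1/2 × 9.593 × 10^-3 = 4.797 × 10^-3 mol
mass of H2C2O4 = 4.797 × 10^-3 × 90.03 g/mol = 0.4318 g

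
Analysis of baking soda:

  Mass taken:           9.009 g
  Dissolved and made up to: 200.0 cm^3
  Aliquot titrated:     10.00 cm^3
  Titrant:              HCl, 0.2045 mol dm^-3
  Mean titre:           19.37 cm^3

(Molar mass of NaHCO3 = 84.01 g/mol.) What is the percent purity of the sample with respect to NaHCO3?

NaHCO3 + HCl → NaCl + H2O + CO2
n(HCl) per titration = 0.01937 × 0.2045 = 3.961 × 10^-3 mol
n(NaHCO3) in each aliquot = 3.961 × 10^-3 mol (1:1 ratio)
n(NaHCO3) in the whole flask = 3.961 × 10^-3 × 200.0/10.00 = 0.07922 mol
mass of NaHCO3 = 0.07922 × 84.01 = 6.656 g
% NaHCO3 = 6.656 / 9.009 × 100 = 73.88 %

73.88 %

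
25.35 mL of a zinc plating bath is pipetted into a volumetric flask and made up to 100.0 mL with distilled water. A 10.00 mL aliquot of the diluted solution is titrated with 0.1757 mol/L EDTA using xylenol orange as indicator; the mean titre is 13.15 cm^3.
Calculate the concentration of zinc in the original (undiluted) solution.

0.9114 mol/L

Zn^2+ + EDTA^4- → [Zn(EDTA)]^2-
n(EDTA) = 0.01315 × 0.1757 = 2.310 × 10^-3 mol
n(Zn2+) in the aliquot = 2.310 × 10^-3 mol (1:1 ratio)
[Zn2+]_dilute = 2.310 × 10^-3 / 0.01000 = 0.2310 mol/L
Dilution factor = 100.0 / 25.35 = 3.945
[Zn2+]_stock = 0.2310 × 3.945 = 0.9114 mol/L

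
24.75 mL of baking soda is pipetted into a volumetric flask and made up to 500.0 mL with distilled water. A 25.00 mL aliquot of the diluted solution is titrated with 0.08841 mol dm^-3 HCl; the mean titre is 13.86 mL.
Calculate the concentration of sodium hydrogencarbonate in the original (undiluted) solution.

NaHCO3 + HCl → NaCl + H2O + CO2
n(HCl) = 0.01386 × 0.08841 = 1.225 × 10^-3 mol
n(NaHCO3) in the aliquot = 1.225 × 10^-3 mol (1:1 ratio)
[NaHCO3]_dilute = 1.225 × 10^-3 / 0.02500 = 0.04901 mol/L
Dilution factor = 500.0 / 24.75 = 20.20
[NaHCO3]_stock = 0.04901 × 20.20 = 0.9902 mol/L

0.9902 mol/L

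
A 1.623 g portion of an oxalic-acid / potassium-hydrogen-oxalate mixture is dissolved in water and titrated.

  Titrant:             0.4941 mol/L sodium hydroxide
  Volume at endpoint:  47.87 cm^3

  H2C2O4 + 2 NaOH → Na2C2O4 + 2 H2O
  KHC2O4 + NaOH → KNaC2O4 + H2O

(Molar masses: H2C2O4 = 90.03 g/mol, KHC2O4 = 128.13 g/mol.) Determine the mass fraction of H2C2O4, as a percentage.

n(NaOH) = 0.04787 × 0.4941 = 0.02365 mol
Let x = n(H2C2O4), y = n(KHC2O4).
Titrant: 2x + 1y = 0.02365;  mass: 90.03x + 128.13y = 1.623
Solving, x = 8.468 × 10^-3 mol, y = 6.717 × 10^-3 mol
mass of H2C2O4 = 8.468 × 10^-3 × 90.03 = 0.7624 g
% H2C2O4 = 0.7624 / 1.623 × 100 = 46.97 %

46.97 %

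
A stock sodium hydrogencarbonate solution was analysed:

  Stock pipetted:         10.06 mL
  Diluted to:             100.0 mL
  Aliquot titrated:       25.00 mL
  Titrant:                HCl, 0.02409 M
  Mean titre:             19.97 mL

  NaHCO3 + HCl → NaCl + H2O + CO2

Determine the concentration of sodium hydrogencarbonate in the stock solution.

0.1913 M

n(HCl) = 0.01997 × 0.02409 = 4.811 × 10^-4 mol
n(NaHCO3) in the aliquot = 4.811 × 10^-4 mol (1:1 ratio)
[NaHCO3]_dilute = 4.811 × 10^-4 / 0.02500 = 0.01924 mol/L
Dilution factor = 100.0 / 10.06 = 9.940
[NaHCO3]_stock = 0.01924 × 9.940 = 0.1913 mol/L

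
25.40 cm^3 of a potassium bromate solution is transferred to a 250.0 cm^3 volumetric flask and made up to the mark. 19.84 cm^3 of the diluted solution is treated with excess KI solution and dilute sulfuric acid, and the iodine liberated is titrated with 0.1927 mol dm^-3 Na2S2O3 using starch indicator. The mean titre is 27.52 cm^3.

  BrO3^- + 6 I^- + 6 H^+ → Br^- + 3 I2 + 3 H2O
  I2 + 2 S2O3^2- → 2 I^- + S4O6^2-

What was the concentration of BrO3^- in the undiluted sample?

n(S2O3^2-) = 0.02752 × 0.1927 = 5.303 × 10^-3 mol
n(I2) = n(S2O3^2-)/2 = 2.652 × 10^-3 mol
From the 1:3 ratio, n(BrO3^-) in the aliquot = 1/3 × 2.652 × 10^-3 = 8.839 × 10^-4 mol
[BrO3^-]_dilute = 8.839 × 10^-4 / 0.01984 = 0.04455 mol/L
[BrO3^-]_original = 0.04455 × 250.0/25.40 = 0.4385 mol/L

0.4385 mol/L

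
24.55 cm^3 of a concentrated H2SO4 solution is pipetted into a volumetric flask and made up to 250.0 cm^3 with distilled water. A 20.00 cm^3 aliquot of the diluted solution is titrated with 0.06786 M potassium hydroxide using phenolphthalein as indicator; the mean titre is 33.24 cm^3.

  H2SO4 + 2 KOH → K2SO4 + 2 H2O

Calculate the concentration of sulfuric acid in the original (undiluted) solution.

n(KOH) = 0.03324 × 0.06786 = 2.256 × 10^-3 mol
From the 1:2 ratio, n(H2SO4) in the aliquot = 1/2 × 2.256 × 10^-3 = 1.128 × 10^-3 mol
[H2SO4]_dilute = 1.128 × 10^-3 / 0.02000 = 0.05639 mol/L
Dilution factor = 250.0 / 24.55 = 10.18
[H2SO4]_stock = 0.05639 × 10.18 = 0.5743 mol/L

0.5743 M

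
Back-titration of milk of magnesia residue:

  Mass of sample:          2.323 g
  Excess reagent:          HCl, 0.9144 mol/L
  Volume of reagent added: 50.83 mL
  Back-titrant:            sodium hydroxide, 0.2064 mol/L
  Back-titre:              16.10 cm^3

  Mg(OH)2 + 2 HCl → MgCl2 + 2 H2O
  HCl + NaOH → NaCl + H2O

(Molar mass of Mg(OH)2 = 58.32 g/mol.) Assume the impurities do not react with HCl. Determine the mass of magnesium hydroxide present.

1.258 g

n(HCl) added = 0.05083 × 0.9144 = 0.04648 mol
n(NaOH) used in back-titration = 0.01610 × 0.2064 = 3.323 × 10^-3 mol
n(HCl) left over = 3.323 × 10^-3 mol (1:1 ratio)
n(HCl) consumed by analyte = 0.04648 − 3.323 × 10^-3 = 0.04316 mol
From the 1:2 ratio, n(Mg(OH)2) = 1/2 × 0.04316 = 0.02158 mol
mass of Mg(OH)2 = 0.02158 × 58.32 = 1.258 g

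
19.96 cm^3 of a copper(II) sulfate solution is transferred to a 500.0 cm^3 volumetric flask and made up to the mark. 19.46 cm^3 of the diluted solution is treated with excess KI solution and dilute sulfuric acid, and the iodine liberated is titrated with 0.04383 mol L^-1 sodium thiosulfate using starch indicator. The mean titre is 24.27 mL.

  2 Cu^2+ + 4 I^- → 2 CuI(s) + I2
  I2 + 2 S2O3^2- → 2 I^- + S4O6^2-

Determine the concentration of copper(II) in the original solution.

n(S2O3^2-) = 0.02427 × 0.04383 = 1.064 × 10^-3 mol
n(I2) = n(S2O3^2-)/2 = 5.319 × 10^-4 mol
From the 2:1 ratio, n(Cu2+) in the aliquot = 2/1 × 5.319 × 10^-4 = 1.064 × 10^-3 mol
[Cu2+]_dilute = 1.064 × 10^-3 / 0.01946 = 0.05466 mol/L
[Cu2+]_original = 0.05466 × 500.0/19.96 = 1.369 mol/L

1.369 mol/L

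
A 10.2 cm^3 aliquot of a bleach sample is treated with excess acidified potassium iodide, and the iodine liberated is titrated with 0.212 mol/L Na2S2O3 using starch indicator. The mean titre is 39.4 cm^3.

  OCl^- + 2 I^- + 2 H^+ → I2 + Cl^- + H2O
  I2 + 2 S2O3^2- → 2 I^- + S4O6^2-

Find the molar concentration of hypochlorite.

n(S2O3^2-) = 0.0394 × 0.212 = 8.35 × 10^-3 mol
n(I2) = n(S2O3^2-)/2 = 4.18 × 10^-3 mol
n(OCl^-) in the aliquot = 4.18 × 10^-3 mol (1:1 ratio)
[OCl^-] = 4.18 × 10^-3 / 0.0102 = 0.409 mol/L

0.409 mol/L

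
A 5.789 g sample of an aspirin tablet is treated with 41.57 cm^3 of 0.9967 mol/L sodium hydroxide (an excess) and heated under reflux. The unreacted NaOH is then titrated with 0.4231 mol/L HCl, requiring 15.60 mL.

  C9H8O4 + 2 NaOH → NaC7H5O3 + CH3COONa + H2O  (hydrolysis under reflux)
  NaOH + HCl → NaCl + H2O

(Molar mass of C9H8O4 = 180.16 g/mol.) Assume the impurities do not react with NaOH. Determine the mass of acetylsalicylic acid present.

n(NaOH) added = 0.04157 × 0.9967 = 0.04143 mol
n(HCl) used in back-titration = 0.01560 × 0.4231 = 6.600 × 10^-3 mol
n(NaOH) left over = 6.600 × 10^-3 mol (1:1 ratio)
n(NaOH) consumed by analyte = 0.04143 − 6.600 × 10^-3 = 0.03483 mol
From the 1:2 ratio, n(C9H8O4) = 1/2 × 0.03483 = 0.01742 mol
mass of C9H8O4 = 0.01742 × 180.16 = 3.138 g

3.138 g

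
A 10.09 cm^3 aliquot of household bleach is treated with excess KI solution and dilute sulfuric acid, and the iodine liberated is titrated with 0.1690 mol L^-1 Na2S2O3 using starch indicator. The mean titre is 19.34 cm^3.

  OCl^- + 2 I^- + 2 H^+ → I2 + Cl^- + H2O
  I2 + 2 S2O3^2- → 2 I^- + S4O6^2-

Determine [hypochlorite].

0.1620 mol/L

n(S2O3^2-) = 0.01934 × 0.1690 = 3.268 × 10^-3 mol
n(I2) = n(S2O3^2-)/2 = 1.634 × 10^-3 mol
n(OCl^-) in the aliquot = 1.634 × 10^-3 mol (1:1 ratio)
[OCl^-] = 1.634 × 10^-3 / 0.01009 = 0.1620 mol/L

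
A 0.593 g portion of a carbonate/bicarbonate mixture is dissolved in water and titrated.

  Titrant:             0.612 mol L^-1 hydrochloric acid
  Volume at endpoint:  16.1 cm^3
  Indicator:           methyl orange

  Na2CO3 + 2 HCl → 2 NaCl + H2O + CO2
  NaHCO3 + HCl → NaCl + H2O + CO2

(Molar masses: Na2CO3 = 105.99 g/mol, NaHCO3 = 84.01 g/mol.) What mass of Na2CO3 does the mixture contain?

0.401 g

n(HCl) = 0.0161 × 0.612 = 9.85 × 10^-3 mol
Let x = n(Na2CO3), y = n(NaHCO3).
Titrant: 2x + 1y = 9.85 × 10^-3;  mass: 105.99x + 84.01y = 0.593
Solving, x = 3.78 × 10^-3 mol, y = 2.28 × 10^-3 mol
mass of Na2CO3 = 3.78 × 10^-3 × 105.99 = 0.401 g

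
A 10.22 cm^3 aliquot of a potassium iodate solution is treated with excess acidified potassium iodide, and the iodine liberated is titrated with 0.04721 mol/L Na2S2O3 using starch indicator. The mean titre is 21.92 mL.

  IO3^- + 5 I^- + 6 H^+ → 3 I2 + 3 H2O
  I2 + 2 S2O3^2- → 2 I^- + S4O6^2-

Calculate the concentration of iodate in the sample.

n(S2O3^2-) = 0.02192 × 0.04721 = 1.035 × 10^-3 mol
n(I2) = n(S2O3^2-)/2 = 5.174 × 10^-4 mol
From the 1:3 ratio, n(IO3^-) in the aliquot = 1/3 × 5.174 × 10^-4 = 1.725 × 10^-4 mol
[IO3^-] = 1.725 × 10^-4 / 0.01022 = 0.01688 mol/L

0.01688 mol/L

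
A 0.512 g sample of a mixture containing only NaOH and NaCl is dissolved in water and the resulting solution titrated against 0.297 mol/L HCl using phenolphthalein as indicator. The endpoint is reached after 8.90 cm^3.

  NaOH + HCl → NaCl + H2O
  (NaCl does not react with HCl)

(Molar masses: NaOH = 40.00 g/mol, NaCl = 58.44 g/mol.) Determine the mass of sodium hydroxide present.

n(HCl) = 0.00890 × 0.297 = 2.64 × 10^-3 mol
Let x = n(NaOH), y = n(NaCl).
Titrant: 1x = 2.64 × 10^-3;  mass: 40.00x + 58.44y = 0.512
Solving, x = 2.64 × 10^-3 mol, y = 6.95 × 10^-3 mol
mass of NaOH = 2.64 × 10^-3 × 40.00 = 0.106 g

0.106 g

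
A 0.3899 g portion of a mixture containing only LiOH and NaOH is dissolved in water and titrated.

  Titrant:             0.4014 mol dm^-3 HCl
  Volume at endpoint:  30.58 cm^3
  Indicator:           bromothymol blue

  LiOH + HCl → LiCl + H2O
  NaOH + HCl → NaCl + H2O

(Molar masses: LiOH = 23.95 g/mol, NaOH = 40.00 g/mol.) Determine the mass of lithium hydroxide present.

0.1509 g

n(HCl) = 0.03058 × 0.4014 = 0.01227 mol
Let x = n(LiOH), y = n(NaOH).
Titrant: 1x + 1y = 0.01227;  mass: 23.95x + 40.00y = 0.3899
Solving, x = 6.299 × 10^-3 mol, y = 5.976 × 10^-3 mol
mass of LiOH = 6.299 × 10^-3 × 23.95 = 0.1509 g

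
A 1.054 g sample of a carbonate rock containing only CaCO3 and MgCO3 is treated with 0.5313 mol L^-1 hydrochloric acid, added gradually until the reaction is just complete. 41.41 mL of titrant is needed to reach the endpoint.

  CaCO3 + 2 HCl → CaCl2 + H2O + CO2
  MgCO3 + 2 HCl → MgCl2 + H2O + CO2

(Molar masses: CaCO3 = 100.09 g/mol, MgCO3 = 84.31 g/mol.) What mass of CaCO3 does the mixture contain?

0.8026 g

n(HCl) = 0.04141 × 0.5313 = 0.02200 mol
Let x = n(CaCO3), y = n(MgCO3).
Titrant: 2x + 2y = 0.02200;  mass: 100.09x + 84.31y = 1.054
Solving, x = 8.019 × 10^-3 mol, y = 2.981 × 10^-3 mol
mass of CaCO3 = 8.019 × 10^-3 × 100.09 = 0.8026 g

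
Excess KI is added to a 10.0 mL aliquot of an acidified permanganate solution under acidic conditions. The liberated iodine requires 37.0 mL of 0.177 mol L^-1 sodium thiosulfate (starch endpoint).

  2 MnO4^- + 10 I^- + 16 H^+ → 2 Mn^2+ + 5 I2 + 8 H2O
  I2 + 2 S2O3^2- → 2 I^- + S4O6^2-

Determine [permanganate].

n(S2O3^2-) = 0.0370 × 0.177 = 6.55 × 10^-3 mol
n(I2) = n(S2O3^2-)/2 = 3.27 × 10^-3 mol
From the 2:5 ratio, n(MnO4^-) in the aliquot = 2/5 × 3.27 × 10^-3 = 1.31 × 10^-3 mol
[MnO4^-] = 1.31 × 10^-3 / 0.0100 = 0.131 mol/L

0.131 mol/L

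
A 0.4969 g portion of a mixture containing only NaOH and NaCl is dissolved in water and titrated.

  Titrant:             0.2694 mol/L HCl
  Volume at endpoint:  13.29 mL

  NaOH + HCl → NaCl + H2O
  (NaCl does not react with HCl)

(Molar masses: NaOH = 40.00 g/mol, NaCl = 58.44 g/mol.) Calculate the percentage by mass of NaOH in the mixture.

n(HCl) = 0.01329 × 0.2694 = 3.580 × 10^-3 mol
Let x = n(NaOH), y = n(NaCl).
Titrant: 1x = 3.580 × 10^-3;  mass: 40.00x + 58.44y = 0.4969
Solving, x = 3.580 × 10^-3 mol, y = 6.052 × 10^-3 mol
mass of NaOH = 3.580 × 10^-3 × 40.00 = 0.1432 g
% NaOH = 0.1432 / 0.4969 × 100 = 28.82 %

28.82 %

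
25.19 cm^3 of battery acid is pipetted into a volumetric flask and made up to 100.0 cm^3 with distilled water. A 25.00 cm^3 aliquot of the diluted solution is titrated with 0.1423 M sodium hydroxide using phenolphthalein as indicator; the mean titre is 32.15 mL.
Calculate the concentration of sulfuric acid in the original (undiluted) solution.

0.3632 M

H2SO4 + 2 NaOH → Na2SO4 + 2 H2O
n(NaOH) = 0.03215 × 0.1423 = 4.575 × 10^-3 mol
From the 1:2 ratio, n(H2SO4) in the aliquot = 1/2 × 4.575 × 10^-3 = 2.287 × 10^-3 mol
[H2SO4]_dilute = 2.287 × 10^-3 / 0.02500 = 0.09150 mol/L
Dilution factor = 100.0 / 25.19 = 3.970
[H2SO4]_stock = 0.09150 × 3.970 = 0.3632 mol/L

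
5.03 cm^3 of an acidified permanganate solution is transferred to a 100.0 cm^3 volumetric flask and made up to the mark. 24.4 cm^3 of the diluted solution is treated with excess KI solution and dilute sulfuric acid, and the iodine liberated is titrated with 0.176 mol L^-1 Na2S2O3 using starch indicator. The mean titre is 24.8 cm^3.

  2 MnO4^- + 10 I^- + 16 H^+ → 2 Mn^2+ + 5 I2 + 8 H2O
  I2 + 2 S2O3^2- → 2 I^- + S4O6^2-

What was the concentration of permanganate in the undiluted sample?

0.711 mol/L

n(S2O3^2-) = 0.0248 × 0.176 = 4.36 × 10^-3 mol
n(I2) = n(S2O3^2-)/2 = 2.18 × 10^-3 mol
From the 2:5 ratio, n(MnO4^-) in the aliquot = 2/5 × 2.18 × 10^-3 = 8.73 × 10^-4 mol
[MnO4^-]_dilute = 8.73 × 10^-4 / 0.0244 = 0.0358 mol/L
[MnO4^-]_original = 0.0358 × 100.0/5.03 = 0.711 mol/L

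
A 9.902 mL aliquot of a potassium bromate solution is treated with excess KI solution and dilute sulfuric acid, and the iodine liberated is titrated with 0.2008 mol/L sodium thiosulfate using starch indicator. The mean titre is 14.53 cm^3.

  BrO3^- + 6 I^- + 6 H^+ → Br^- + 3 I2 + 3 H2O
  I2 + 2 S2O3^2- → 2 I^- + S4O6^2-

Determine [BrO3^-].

0.04911 mol/L

n(S2O3^2-) = 0.01453 × 0.2008 = 2.918 × 10^-3 mol
n(I2) = n(S2O3^2-)/2 = 1.459 × 10^-3 mol
From the 1:3 ratio, n(BrO3^-) in the aliquot = 1/3 × 1.459 × 10^-3 = 4.863 × 10^-4 mol
[BrO3^-] = 4.863 × 10^-4 / 0.009902 = 0.04911 mol/L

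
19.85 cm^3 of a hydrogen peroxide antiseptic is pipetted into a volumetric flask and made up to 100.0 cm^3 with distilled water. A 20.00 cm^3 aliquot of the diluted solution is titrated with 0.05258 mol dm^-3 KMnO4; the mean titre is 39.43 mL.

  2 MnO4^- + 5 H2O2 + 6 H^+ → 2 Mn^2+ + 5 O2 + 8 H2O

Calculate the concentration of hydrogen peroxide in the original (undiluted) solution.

n(KMnO4) = 0.03943 × 0.05258 = 2.073 × 10^-3 mol
From the 5:2 ratio, n(H2O2) in the aliquot = 5/2 × 2.073 × 10^-3 = 5.183 × 10^-3 mol
[H2O2]_dilute = 5.183 × 10^-3 / 0.02000 = 0.2592 mol/L
Dilution factor = 100.0 / 19.85 = 5.038
[H2O2]_stock = 0.2592 × 5.038 = 1.306 mol/L

1.306 mol/L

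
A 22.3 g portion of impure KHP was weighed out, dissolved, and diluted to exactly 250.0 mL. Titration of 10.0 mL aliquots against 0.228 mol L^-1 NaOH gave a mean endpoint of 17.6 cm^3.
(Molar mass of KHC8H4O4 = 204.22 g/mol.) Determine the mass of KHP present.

KHC8H4O4 + NaOH → KNaC8H4O4 + H2O
n(NaOH) per titration = 0.0176 × 0.228 = 4.01 × 10^-3 mol
n(KHC8H4O4) in each aliquot = 4.01 × 10^-3 mol (1:1 ratio)
n(KHC8H4O4) in the whole flask = 4.01 × 10^-3 × 250.0/10.0 = 0.100 mol
mass of KHC8H4O4 = 0.100 × 204.22 = 20.5 g

20.5 g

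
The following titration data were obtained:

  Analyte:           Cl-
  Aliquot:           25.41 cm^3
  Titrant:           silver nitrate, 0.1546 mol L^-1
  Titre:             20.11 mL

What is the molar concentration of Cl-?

0.1224 mol/L

Ag^+ + Cl^- → AgCl(s)
n(AgNO3) = 0.02011 L × 0.1546 mol/L = 3.109 × 10^-3 mol
n(Cl-) = 3.109 × 10^-3 mol (1:1 mole ratio)
[Cl-] = 3.109 × 10^-3 mol / 0.02541 L = 0.1224 mol/L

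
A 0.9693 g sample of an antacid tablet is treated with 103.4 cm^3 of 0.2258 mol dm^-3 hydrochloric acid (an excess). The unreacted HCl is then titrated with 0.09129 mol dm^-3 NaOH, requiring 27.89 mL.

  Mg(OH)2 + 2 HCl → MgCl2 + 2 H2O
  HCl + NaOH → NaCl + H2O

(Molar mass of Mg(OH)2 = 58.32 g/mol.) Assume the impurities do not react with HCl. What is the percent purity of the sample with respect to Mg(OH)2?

n(HCl) added = 0.1034 × 0.2258 = 0.02335 mol
n(NaOH) used in back-titration = 0.02789 × 0.09129 = 2.546 × 10^-3 mol
n(HCl) left over = 2.546 × 10^-3 mol (1:1 ratio)
n(HCl) consumed by analyte = 0.02335 − 2.546 × 10^-3 = 0.02080 mol
From the 1:2 ratio, n(Mg(OH)2) = 1/2 × 0.02080 = 0.01040 mol
mass of Mg(OH)2 = 0.01040 × 58.32 = 0.6066 g
% Mg(OH)2 = 0.6066 / 0.9693 × 100 = 62.58 %

62.58 %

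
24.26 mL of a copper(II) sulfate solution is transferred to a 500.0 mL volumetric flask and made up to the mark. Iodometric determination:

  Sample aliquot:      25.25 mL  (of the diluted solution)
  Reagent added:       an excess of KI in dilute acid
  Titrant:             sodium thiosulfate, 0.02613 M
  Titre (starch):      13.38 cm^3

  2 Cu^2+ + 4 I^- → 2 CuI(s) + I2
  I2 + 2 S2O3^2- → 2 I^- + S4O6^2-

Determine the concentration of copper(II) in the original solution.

n(S2O3^2-) = 0.01338 × 0.02613 = 3.496 × 10^-4 mol
n(I2) = n(S2O3^2-)/2 = 1.748 × 10^-4 mol
From the 2:1 ratio, n(Cu2+) in the aliquot = 2/1 × 1.748 × 10^-4 = 3.496 × 10^-4 mol
[Cu2+]_dilute = 3.496 × 10^-4 / 0.02525 = 0.01385 mol/L
[Cu2+]_original = 0.01385 × 500.0/24.26 = 0.2854 mol/L

0.2854 M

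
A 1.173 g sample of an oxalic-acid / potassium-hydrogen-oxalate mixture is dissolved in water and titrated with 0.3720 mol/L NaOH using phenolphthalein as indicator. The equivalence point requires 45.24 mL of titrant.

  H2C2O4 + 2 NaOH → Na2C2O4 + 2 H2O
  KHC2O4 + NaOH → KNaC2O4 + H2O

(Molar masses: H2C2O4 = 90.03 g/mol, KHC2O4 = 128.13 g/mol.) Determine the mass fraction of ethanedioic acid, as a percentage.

45.40 %

n(NaOH) = 0.04524 × 0.3720 = 0.01683 mol
Let x = n(H2C2O4), y = n(KHC2O4).
Titrant: 2x + 1y = 0.01683;  mass: 90.03x + 128.13y = 1.173
Solving, x = 5.916 × 10^-3 mol, y = 4.998 × 10^-3 mol
mass of H2C2O4 = 5.916 × 10^-3 × 90.03 = 0.5326 g
% H2C2O4 = 0.5326 / 1.173 × 100 = 45.40 %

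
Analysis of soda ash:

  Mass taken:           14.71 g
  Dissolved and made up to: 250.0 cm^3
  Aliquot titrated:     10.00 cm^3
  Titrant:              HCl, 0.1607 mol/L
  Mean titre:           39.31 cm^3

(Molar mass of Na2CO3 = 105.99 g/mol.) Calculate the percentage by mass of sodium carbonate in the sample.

56.90 %

Na2CO3 + 2 HCl → 2 NaCl + H2O + CO2
n(HCl) per titration = 0.03931 × 0.1607 = 6.317 × 10^-3 mol
From the 1:2 ratio, n(Na2CO3) in each aliquot = 1/2 × 6.317 × 10^-3 = 3.159 × 10^-3 mol
n(Na2CO3) in the whole flask = 3.159 × 10^-3 × 250.0/10.00 = 0.07896 mol
mass of Na2CO3 = 0.07896 × 105.99 = 8.369 g
% Na2CO3 = 8.369 / 14.71 × 100 = 56.90 %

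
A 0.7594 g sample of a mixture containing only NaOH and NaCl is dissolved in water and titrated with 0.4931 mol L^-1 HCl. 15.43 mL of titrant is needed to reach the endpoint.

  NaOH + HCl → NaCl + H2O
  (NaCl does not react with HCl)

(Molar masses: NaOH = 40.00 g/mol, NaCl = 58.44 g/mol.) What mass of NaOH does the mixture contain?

0.3043 g

n(HCl) = 0.01543 × 0.4931 = 7.609 × 10^-3 mol
Let x = n(NaOH), y = n(NaCl).
Titrant: 1x = 7.609 × 10^-3;  mass: 40.00x + 58.44y = 0.7594
Solving, x = 7.609 × 10^-3 mol, y = 7.787 × 10^-3 mol
mass of NaOH = 7.609 × 10^-3 × 40.00 = 0.3043 g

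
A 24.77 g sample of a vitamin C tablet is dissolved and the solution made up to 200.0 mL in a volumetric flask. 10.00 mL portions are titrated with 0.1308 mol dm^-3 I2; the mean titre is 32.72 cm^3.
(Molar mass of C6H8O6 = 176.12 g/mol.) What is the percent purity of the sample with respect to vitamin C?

C6H8O6 + I2 → C6H6O6 + 2 HI
n(I2) per titration = 0.03272 × 0.1308 = 4.280 × 10^-3 mol
n(C6H8O6) in each aliquot = 4.280 × 10^-3 mol (1:1 ratio)
n(C6H8O6) in the whole flask = 4.280 × 10^-3 × 200.0/10.00 = 0.08560 mol
mass of C6H8O6 = 0.08560 × 176.12 = 15.08 g
% C6H8O6 = 15.08 / 24.77 × 100 = 60.86 %

60.86 %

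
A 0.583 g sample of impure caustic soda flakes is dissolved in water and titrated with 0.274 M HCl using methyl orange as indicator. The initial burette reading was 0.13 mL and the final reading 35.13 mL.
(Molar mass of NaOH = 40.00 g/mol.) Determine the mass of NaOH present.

NaOH + HCl → NaCl + H2O
n(HCl) = 0.0350 L × 0.274 mol/L = 9.59 × 10^-3 mol
n(NaOH) = 9.59 × 10^-3 mol (1:1 ratio)
mass of NaOH = 9.59 × 10^-3 × 40.00 g/mol = 0.384 g

0.384 g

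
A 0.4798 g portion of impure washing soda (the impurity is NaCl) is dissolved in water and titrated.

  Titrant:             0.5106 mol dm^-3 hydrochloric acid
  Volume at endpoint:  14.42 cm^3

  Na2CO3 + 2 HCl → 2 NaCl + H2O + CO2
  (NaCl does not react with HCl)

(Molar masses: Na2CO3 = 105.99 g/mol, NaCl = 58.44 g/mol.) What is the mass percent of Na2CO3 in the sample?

n(HCl) = 0.01442 × 0.5106 = 7.363 × 10^-3 mol
Let x = n(Na2CO3), y = n(NaCl).
Titrant: 2x = 7.363 × 10^-3;  mass: 105.99x + 58.44y = 0.4798
Solving, x = 3.681 × 10^-3 mol, y = 1.533 × 10^-3 mol
mass of Na2CO3 = 3.681 × 10^-3 × 105.99 = 0.3902 g
% Na2CO3 = 0.3902 / 0.4798 × 100 = 81.32 %

81.32 %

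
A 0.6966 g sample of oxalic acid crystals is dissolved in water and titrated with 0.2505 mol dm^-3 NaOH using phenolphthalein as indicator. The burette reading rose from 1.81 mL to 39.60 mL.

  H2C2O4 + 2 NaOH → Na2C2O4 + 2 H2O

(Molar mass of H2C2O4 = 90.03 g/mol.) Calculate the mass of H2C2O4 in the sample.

n(NaOH) = 0.03779 L × 0.2505 mol/L = 9.466 × 10^-3 mol
From the 1:2 ratio, n(H2C2O4) = 1/2 × 9.466 × 10^-3 = 4.733 × 10^-3 mol
mass of H2C2O4 = 4.733 × 10^-3 × 90.03 g/mol = 0.4261 g

0.4261 g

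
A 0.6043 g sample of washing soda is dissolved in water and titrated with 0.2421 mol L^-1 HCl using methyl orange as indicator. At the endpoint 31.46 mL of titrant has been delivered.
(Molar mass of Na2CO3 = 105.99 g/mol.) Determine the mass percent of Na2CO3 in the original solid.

Na2CO3 + 2 HCl → 2 NaCl + H2O + CO2
n(HCl) = 0.03146 L × 0.2421 mol/L = 7.616 × 10^-3 mol
From the 1:2 ratio, n(Na2CO3) = 1/2 × 7.616 × 10^-3 = 3.808 × 10^-3 mol
mass of Na2CO3 = 3.808 × 10^-3 × 105.99 g/mol = 0.4036 g
% Na2CO3 = 0.4036 / 0.6043 × 100 = 66.79 %

66.79 %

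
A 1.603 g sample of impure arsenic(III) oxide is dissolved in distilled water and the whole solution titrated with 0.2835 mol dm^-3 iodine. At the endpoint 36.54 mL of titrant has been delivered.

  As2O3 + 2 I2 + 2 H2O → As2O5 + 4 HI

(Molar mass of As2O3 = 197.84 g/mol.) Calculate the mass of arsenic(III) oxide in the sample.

1.025 g

n(I2) = 0.03654 L × 0.2835 mol/L = 0.01036 mol
From the 1:2 ratio, n(As2O3) = 1/2 × 0.01036 = 5.180 × 10^-3 mol
mass of As2O3 = 5.180 × 10^-3 × 197.84 g/mol = 1.025 g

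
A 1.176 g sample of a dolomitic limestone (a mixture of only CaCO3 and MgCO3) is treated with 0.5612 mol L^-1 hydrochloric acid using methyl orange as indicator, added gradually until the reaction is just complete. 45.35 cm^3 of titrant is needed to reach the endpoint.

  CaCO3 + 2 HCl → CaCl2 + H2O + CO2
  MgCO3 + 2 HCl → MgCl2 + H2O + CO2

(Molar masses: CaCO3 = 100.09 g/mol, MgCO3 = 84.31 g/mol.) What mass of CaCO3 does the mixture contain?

0.6542 g

n(HCl) = 0.04535 × 0.5612 = 0.02545 mol
Let x = n(CaCO3), y = n(MgCO3).
Titrant: 2x + 2y = 0.02545;  mass: 100.09x + 84.31y = 1.176
Solving, x = 6.536 × 10^-3 mol, y = 6.189 × 10^-3 mol
mass of CaCO3 = 6.536 × 10^-3 × 100.09 = 0.6542 g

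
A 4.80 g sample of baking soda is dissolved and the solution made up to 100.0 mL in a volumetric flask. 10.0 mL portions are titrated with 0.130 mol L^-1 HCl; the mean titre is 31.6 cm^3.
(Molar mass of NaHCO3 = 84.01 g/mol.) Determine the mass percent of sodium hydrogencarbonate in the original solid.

NaHCO3 + HCl → NaCl + H2O + CO2
n(HCl) per titration = 0.0316 × 0.130 = 4.11 × 10^-3 mol
n(NaHCO3) in each aliquot = 4.11 × 10^-3 mol (1:1 ratio)
n(NaHCO3) in the whole flask = 4.11 × 10^-3 × 100.0/10.0 = 0.0411 mol
mass of NaHCO3 = 0.0411 × 84.01 = 3.45 g
% NaHCO3 = 3.45 / 4.80 × 100 = 71.9 %

71.9 %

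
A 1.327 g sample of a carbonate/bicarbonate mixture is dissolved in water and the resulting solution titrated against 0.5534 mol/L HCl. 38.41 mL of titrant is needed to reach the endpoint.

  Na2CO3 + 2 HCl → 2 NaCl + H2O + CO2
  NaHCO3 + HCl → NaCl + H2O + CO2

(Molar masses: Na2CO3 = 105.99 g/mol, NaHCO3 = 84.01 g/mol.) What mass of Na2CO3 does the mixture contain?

0.7838 g

n(HCl) = 0.03841 × 0.5534 = 0.02126 mol
Let x = n(Na2CO3), y = n(NaHCO3).
Titrant: 2x + 1y = 0.02126;  mass: 105.99x + 84.01y = 1.327
Solving, x = 7.395 × 10^-3 mol, y = 6.466 × 10^-3 mol
mass of Na2CO3 = 7.395 × 10^-3 × 105.99 = 0.7838 g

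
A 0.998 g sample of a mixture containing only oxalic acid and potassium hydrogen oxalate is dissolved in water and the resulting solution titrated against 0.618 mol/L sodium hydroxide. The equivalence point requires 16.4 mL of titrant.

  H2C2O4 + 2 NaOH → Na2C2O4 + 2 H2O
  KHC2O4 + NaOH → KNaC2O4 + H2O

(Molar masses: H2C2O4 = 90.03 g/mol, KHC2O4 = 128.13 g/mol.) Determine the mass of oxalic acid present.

n(NaOH) = 0.0164 × 0.618 = 0.0101 mol
Let x = n(H2C2O4), y = n(KHC2O4).
Titrant: 2x + 1y = 0.0101;  mass: 90.03x + 128.13y = 0.998
Solving, x = 1.81 × 10^-3 mol, y = 6.52 × 10^-3 mol
mass of H2C2O4 = 1.81 × 10^-3 × 90.03 = 0.163 g

0.163 g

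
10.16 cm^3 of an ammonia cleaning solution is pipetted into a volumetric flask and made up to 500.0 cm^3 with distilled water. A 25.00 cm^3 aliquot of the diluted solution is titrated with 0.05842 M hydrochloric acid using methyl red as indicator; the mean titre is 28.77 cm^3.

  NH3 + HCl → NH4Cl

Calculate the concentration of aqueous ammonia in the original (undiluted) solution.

n(HCl) = 0.02877 × 0.05842 = 1.681 × 10^-3 mol
n(NH3) in the aliquot = 1.681 × 10^-3 mol (1:1 ratio)
[NH3]_dilute = 1.681 × 10^-3 / 0.02500 = 0.06723 mol/L
Dilution factor = 500.0 / 10.16 = 49.21
[NH3]_stock = 0.06723 × 49.21 = 3.309 mol/L

3.309 M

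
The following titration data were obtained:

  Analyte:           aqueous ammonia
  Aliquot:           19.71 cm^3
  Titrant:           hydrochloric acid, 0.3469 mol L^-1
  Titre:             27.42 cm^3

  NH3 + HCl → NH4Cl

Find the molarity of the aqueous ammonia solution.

0.4826 mol/L

n(HCl) = 0.02742 L × 0.3469 mol/L = 9.512 × 10^-3 mol
n(NH3) = 9.512 × 10^-3 mol (1:1 mole ratio)
[NH3] = 9.512 × 10^-3 mol / 0.01971 L = 0.4826 mol/L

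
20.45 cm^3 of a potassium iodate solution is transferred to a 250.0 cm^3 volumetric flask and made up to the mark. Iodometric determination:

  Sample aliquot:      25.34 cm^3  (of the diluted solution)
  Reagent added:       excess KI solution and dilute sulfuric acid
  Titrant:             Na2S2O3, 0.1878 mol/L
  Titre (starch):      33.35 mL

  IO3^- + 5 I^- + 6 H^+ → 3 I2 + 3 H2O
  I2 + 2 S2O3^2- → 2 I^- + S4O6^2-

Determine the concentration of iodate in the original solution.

0.5036 mol/L

n(S2O3^2-) = 0.03335 × 0.1878 = 6.263 × 10^-3 mol
n(I2) = n(S2O3^2-)/2 = 3.132 × 10^-3 mol
From the 1:3 ratio, n(IO3^-) in the aliquot = 1/3 × 3.132 × 10^-3 = 1.044 × 10^-3 mol
[IO3^-]_dilute = 1.044 × 10^-3 / 0.02534 = 0.04119 mol/L
[IO3^-]_original = 0.04119 × 250.0/20.45 = 0.5036 mol/L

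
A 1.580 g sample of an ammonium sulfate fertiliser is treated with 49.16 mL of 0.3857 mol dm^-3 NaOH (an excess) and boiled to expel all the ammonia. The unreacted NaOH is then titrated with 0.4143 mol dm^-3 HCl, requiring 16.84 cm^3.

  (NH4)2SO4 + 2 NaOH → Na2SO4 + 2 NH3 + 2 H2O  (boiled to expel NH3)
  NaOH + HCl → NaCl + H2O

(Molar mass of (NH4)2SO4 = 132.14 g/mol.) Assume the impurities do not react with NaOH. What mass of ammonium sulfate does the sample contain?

n(NaOH) added = 0.04916 × 0.3857 = 0.01896 mol
n(HCl) used in back-titration = 0.01684 × 0.4143 = 6.977 × 10^-3 mol
n(NaOH) left over = 6.977 × 10^-3 mol (1:1 ratio)
n(NaOH) consumed by analyte = 0.01896 − 6.977 × 10^-3 = 0.01198 mol
From the 1:2 ratio, n((NH4)2SO4) = 1/2 × 0.01198 = 5.992 × 10^-3 mol
mass of (NH4)2SO4 = 5.992 × 10^-3 × 132.14 = 0.7918 g

0.7918 g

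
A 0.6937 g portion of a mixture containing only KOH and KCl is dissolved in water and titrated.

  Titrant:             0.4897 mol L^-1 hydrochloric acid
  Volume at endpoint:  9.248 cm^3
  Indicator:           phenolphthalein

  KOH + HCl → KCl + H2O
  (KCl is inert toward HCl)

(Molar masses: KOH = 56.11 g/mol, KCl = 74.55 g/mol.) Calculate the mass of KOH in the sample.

0.2541 g

n(HCl) = 0.009248 × 0.4897 = 4.529 × 10^-3 mol
Let x = n(KOH), y = n(KCl).
Titrant: 1x = 4.529 × 10^-3;  mass: 56.11x + 74.55y = 0.6937
Solving, x = 4.529 × 10^-3 mol, y = 5.897 × 10^-3 mol
mass of KOH = 4.529 × 10^-3 × 56.11 = 0.2541 g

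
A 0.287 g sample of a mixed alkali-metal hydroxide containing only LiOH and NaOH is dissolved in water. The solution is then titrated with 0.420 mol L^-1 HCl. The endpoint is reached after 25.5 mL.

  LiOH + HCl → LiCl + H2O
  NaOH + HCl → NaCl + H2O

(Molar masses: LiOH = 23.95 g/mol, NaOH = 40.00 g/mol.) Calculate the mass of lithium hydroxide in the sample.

0.211 g

n(HCl) = 0.0255 × 0.420 = 0.0107 mol
Let x = n(LiOH), y = n(NaOH).
Titrant: 1x + 1y = 0.0107;  mass: 23.95x + 40.00y = 0.287
Solving, x = 8.81 × 10^-3 mol, y = 1.90 × 10^-3 mol
mass of LiOH = 8.81 × 10^-3 × 23.95 = 0.211 g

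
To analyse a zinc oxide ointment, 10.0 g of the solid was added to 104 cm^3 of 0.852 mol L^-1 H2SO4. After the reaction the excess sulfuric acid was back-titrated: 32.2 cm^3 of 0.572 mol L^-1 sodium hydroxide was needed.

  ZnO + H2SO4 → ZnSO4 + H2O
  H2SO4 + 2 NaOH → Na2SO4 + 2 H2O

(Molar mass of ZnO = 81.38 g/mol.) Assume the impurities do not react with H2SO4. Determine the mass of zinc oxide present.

6.46 g

n(H2SO4) added = 0.104 × 0.852 = 0.0886 mol
n(NaOH) used in back-titration = 0.0322 × 0.572 = 0.0184 mol
From the 1:2 ratio, n(H2SO4) left over = 1/2 × 0.0184 = 9.21 × 10^-3 mol
n(H2SO4) consumed by analyte = 0.0886 − 9.21 × 10^-3 = 0.0794 mol
n(ZnO) = 0.0794 mol (1:1 ratio)
mass of ZnO = 0.0794 × 81.38 = 6.46 g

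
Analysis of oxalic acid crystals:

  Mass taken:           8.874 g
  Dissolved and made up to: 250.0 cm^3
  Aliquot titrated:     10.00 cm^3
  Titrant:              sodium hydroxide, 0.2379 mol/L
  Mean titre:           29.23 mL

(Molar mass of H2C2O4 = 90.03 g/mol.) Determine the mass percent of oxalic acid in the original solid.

88.19 %

H2C2O4 + 2 NaOH → Na2C2O4 + 2 H2O
n(NaOH) per titration = 0.02923 × 0.2379 = 6.954 × 10^-3 mol
From the 1:2 ratio, n(H2C2O4) in each aliquot = 1/2 × 6.954 × 10^-3 = 3.477 × 10^-3 mol
n(H2C2O4) in the whole flask = 3.477 × 10^-3 × 250.0/10.00 = 0.08692 mol
mass of H2C2O4 = 0.08692 × 90.03 = 7.826 g
% H2C2O4 = 7.826 / 8.874 × 100 = 88.19 %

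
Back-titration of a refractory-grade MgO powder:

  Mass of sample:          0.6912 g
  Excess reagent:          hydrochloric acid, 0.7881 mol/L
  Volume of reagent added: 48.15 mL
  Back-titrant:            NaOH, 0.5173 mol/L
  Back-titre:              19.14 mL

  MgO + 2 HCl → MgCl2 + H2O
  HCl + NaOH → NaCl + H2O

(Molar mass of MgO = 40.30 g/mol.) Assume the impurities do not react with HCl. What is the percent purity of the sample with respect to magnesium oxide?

81.76 %

n(HCl) added = 0.04815 × 0.7881 = 0.03795 mol
n(NaOH) used in back-titration = 0.01914 × 0.5173 = 9.901 × 10^-3 mol
n(HCl) left over = 9.901 × 10^-3 mol (1:1 ratio)
n(HCl) consumed by analyte = 0.03795 − 9.901 × 10^-3 = 0.02805 mol
From the 1:2 ratio, n(MgO) = 1/2 × 0.02805 = 0.01402 mol
mass of MgO = 0.01402 × 40.30 = 0.5651 g
% MgO = 0.5651 / 0.6912 × 100 = 81.76 %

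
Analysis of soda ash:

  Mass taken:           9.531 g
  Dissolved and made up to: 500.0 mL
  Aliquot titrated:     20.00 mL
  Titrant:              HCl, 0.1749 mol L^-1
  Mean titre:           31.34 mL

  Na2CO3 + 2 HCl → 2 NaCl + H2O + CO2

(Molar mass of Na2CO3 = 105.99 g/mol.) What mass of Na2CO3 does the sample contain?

7.262 g

n(HCl) per titration = 0.03134 × 0.1749 = 5.481 × 10^-3 mol
From the 1:2 ratio, n(Na2CO3) in each aliquot = 1/2 × 5.481 × 10^-3 = 2.741 × 10^-3 mol
n(Na2CO3) in the whole flask = 2.741 × 10^-3 × 500.0/20.00 = 0.06852 mol
mass of Na2CO3 = 0.06852 × 105.99 = 7.262 g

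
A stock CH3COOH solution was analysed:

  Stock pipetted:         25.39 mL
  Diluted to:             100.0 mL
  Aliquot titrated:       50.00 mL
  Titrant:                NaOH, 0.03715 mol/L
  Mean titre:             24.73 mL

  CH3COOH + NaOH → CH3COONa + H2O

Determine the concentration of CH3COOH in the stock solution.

0.07237 mol/L

n(NaOH) = 0.02473 × 0.03715 = 9.187 × 10^-4 mol
n(CH3COOH) in the aliquot = 9.187 × 10^-4 mol (1:1 ratio)
[CH3COOH]_dilute = 9.187 × 10^-4 / 0.05000 = 0.01837 mol/L
Dilution factor = 100.0 / 25.39 = 3.939
[CH3COOH]_stock = 0.01837 × 3.939 = 0.07237 mol/L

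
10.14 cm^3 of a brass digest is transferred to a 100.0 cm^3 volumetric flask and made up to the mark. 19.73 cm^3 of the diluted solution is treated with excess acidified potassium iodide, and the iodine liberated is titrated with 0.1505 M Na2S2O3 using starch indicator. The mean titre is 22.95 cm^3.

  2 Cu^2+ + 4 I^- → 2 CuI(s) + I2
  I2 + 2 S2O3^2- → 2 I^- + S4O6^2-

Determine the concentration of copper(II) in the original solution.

n(S2O3^2-) = 0.02295 × 0.1505 = 3.454 × 10^-3 mol
n(I2) = n(S2O3^2-)/2 = 1.727 × 10^-3 mol
From the 2:1 ratio, n(Cu2+) in the aliquot = 2/1 × 1.727 × 10^-3 = 3.454 × 10^-3 mol
[Cu2+]_dilute = 3.454 × 10^-3 / 0.01973 = 0.1751 mol/L
[Cu2+]_original = 0.1751 × 100.0/10.14 = 1.726 mol/L

1.726 M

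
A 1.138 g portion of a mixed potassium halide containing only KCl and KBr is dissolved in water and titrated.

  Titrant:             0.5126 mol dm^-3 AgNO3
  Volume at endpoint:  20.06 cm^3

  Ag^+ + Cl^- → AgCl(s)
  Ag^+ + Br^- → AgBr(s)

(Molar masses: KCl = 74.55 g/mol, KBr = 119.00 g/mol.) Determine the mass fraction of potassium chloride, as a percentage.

12.62 %

n(AgNO3) = 0.02006 × 0.5126 = 0.01028 mol
Let x = n(KCl), y = n(KBr).
Titrant: 1x + 1y = 0.01028;  mass: 74.55x + 119.00y = 1.138
Solving, x = 1.927 × 10^-3 mol, y = 8.356 × 10^-3 mol
mass of KCl = 1.927 × 10^-3 × 74.55 = 0.1436 g
% KCl = 0.1436 / 1.138 × 100 = 12.62 %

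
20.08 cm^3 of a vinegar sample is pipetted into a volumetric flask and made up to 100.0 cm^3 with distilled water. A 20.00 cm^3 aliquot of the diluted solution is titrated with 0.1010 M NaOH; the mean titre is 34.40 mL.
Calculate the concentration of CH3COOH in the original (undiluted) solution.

0.8651 M

CH3COOH + NaOH → CH3COONa + H2O
n(NaOH) = 0.03440 × 0.1010 = 3.474 × 10^-3 mol
n(CH3COOH) in the aliquot = 3.474 × 10^-3 mol (1:1 ratio)
[CH3COOH]_dilute = 3.474 × 10^-3 / 0.02000 = 0.1737 mol/L
Dilution factor = 100.0 / 20.08 = 4.980
[CH3COOH]_stock = 0.1737 × 4.980 = 0.8651 mol/L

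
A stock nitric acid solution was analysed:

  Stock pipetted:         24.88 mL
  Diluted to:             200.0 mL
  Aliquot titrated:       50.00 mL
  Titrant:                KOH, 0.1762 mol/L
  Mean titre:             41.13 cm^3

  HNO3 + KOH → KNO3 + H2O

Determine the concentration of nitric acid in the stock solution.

1.165 mol/L

n(KOH) = 0.04113 × 0.1762 = 7.247 × 10^-3 mol
n(HNO3) in the aliquot = 7.247 × 10^-3 mol (1:1 ratio)
[HNO3]_dilute = 7.247 × 10^-3 / 0.05000 = 0.1449 mol/L
Dilution factor = 200.0 / 24.88 = 8.039
[HNO3]_stock = 0.1449 × 8.039 = 1.165 mol/L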